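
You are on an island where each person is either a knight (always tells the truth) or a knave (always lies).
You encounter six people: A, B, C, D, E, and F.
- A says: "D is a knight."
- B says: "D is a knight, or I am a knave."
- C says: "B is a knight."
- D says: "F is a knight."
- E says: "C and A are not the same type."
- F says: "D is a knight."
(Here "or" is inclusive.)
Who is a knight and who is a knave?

A is a knight, B is a knight, C is a knight, D is a knight, E is a knave, and F is a knight.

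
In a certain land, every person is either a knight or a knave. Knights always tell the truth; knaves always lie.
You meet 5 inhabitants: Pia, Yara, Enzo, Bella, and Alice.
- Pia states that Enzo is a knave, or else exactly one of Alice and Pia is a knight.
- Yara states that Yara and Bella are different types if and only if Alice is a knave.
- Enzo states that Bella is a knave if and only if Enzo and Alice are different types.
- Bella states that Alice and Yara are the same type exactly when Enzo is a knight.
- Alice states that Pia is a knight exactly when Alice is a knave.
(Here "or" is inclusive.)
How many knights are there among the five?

The unique consistent assignment is Pia=knave, Yara=knight, Enzo=knight, Bella=knave, Alice=knave.
That has 2 knights.

2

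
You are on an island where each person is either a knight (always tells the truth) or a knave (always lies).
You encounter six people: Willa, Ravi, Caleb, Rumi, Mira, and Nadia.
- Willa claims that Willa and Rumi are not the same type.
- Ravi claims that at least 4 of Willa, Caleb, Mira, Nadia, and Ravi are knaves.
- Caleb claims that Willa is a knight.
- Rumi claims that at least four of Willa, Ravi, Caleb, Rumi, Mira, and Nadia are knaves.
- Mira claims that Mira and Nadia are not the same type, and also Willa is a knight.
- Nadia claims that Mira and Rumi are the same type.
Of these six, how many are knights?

3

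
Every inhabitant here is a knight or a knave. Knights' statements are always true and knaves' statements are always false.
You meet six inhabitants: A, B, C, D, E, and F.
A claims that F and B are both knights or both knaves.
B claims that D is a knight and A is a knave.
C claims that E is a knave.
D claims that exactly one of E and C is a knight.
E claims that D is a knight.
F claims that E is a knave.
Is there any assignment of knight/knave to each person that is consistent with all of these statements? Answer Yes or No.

Yes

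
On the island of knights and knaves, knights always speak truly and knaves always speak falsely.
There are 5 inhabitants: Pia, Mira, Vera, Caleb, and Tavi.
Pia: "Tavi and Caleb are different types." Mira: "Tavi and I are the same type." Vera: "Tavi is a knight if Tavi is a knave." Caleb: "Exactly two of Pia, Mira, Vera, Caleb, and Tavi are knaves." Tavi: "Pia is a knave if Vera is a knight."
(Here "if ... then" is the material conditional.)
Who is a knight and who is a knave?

Pia (knave): "Tavi and Caleb are different types" — False. ✓
Mira is a knave, so "Tavi and I are the same type" must be False — and it is.
Vera is a knight, and the claim "Tavi is a knight if Tavi is a knave" is indeed true.
Since Caleb is a knight, "exactly two of Pia, Mira, Vera, Caleb, and Tavi are knaves" needs to be true, which holds.
Since Tavi is a knight, "Pia is a knave if Vera is a knight" needs to be true, which holds.

Pia is a knave, Mira is a knave, Vera is a knight, Caleb is a knight, and Tavi is a knight.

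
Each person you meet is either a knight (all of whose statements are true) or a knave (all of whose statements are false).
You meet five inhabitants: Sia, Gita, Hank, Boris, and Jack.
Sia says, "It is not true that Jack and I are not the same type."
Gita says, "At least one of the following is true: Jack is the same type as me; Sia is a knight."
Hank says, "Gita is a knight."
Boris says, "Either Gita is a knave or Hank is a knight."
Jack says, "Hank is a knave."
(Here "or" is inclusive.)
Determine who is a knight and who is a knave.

Suppose Sia is a knight. Then Sia's statement "it is not true that Jack and I are not the same type" would have to be true. Checking the 16 ways to assign the others, none is consistent with every speaker.
(For instance, with Gita=knave, Hank=knave, Boris=knight, Jack=knight, Gita's claim "at least one of the following is true: Jack is the same type as me; Sia is a knight" comes out true where it would need to be false.)
So Sia must be a knave, making "it is not true that Jack and I are not the same type" false. Taking Sia=knave, Gita=knave, Hank=knave, Boris=knight, Jack=knight, each remaining statement checks out:
  Gita (knave): "at least one of the following is true: Jack is the same type as me; Sia is a knight" — false. ✓
  Hank (knave): "Gita is a knight" — false. ✓
  Boris (knight): "either Gita is a knave or Hank is a knight" — true. ✓
  Jack (knight): "Hank is a knave" — true. ✓
This is the unique consistent assignment.

Sia is a knave, Gita is a knave, Hank is a knave, Boris is a knight, and Jack is a knight.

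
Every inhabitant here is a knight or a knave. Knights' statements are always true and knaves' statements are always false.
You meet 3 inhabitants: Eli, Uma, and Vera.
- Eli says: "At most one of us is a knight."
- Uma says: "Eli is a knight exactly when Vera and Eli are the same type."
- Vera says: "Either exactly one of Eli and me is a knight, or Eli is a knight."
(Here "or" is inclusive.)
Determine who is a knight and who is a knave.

Eli is a knave, Uma is a knight, and Vera is a knight.

Suppose Eli is a knight. Then Eli's statement "at most one of us is a knight" would have to be true. Checking the 4 ways to assign the others, none is consistent with every speaker.
(For instance, with Uma=knight, Vera=knight, Eli's claim "at most one of us is a knight" comes out false where it would need to be true.)
So Eli must be a knave, making "at most one of us is a knight" false. Taking Eli=knave, Uma=knight, Vera=knight, each remaining statement checks out:
  Uma (knight): "Eli is a knight exactly when Vera and Eli are the same type" — true. ✓
  Vera (knight): "either exactly one of Eli and me is a knight, or Eli is a knight" — true. ✓
This is the unique consistent assignment.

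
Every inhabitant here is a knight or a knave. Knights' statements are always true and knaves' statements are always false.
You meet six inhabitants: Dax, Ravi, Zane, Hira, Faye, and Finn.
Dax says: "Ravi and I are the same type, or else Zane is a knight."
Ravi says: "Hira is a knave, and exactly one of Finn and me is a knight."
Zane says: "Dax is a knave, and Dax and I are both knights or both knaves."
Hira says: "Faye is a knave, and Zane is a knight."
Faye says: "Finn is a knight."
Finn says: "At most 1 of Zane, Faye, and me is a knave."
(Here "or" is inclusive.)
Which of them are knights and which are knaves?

Dax is a knight; "Ravi and I are the same type, or else Zane is a knight" is True, as required.
Ravi is a knight, so "Hira is a knave, and exactly one of Finn and me is a knight" must be True — and it is.
Zane (knave): "Dax is a knave, and Dax and I are both knights or both knaves" — False. ✓
Hira is a knave, so "Faye is a knave, and Zane is a knight" must be False — and it is.
As a knave, Faye's statement "Finn is a knight" should be False; it is.
As a knave, Finn's statement "at most 1 of Zane, Faye, and me is a knave" should be False; it is.

Knights: Dax and Ravi. Knaves: Zane, Hira, Faye, and Finn.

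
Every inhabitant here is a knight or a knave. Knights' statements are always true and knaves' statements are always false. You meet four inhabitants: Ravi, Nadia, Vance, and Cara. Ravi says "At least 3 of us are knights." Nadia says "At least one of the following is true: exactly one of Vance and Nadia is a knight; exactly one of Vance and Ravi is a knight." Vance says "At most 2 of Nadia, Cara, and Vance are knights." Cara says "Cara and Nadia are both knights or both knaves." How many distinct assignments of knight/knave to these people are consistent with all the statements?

Consistent assignments:
  Ravi=knave, Nadia=knight, Vance=knight, Cara=knave

1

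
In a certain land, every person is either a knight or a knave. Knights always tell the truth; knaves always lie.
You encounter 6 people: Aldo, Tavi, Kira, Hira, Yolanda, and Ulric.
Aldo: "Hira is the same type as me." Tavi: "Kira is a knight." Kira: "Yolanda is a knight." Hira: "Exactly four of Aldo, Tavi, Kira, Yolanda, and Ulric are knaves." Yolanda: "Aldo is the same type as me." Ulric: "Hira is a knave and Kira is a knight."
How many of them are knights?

2

The unique consistent assignment is Aldo=knight, Tavi=knave, Kira=knave, Hira=knight, Yolanda=knave, Ulric=knave.
That has 2 knights.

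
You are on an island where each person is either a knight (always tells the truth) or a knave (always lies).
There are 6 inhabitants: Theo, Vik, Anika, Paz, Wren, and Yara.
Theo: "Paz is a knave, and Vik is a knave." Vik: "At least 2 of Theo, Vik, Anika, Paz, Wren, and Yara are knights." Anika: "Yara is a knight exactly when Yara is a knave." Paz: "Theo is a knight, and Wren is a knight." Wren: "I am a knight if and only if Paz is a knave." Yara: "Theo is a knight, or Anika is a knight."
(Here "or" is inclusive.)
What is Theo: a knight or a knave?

Consistent assignments: {Theo=knave, Vik=knight, Anika=knave, Paz=knave, Wren=knight, Yara=knave}
In every consistent assignment, Theo is a knave.

Theo is a knave.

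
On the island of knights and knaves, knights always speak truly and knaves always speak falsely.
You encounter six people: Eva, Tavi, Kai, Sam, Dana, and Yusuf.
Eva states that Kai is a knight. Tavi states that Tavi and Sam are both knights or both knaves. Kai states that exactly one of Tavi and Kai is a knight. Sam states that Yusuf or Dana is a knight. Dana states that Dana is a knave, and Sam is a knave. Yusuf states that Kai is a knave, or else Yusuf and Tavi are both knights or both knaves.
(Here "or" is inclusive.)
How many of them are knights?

2

The unique consistent assignment is Eva=knave, Tavi=knave, Kai=knave, Sam=knight, Dana=knave, Yusuf=knight.
That has 2 knights.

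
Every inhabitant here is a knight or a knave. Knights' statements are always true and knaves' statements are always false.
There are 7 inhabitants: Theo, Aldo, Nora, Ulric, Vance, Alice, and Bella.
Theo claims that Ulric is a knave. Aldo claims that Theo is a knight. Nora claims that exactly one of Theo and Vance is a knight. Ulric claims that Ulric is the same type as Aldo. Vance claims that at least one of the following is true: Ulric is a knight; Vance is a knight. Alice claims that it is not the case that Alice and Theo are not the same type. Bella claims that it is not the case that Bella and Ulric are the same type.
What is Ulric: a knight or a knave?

Ulric is a knave.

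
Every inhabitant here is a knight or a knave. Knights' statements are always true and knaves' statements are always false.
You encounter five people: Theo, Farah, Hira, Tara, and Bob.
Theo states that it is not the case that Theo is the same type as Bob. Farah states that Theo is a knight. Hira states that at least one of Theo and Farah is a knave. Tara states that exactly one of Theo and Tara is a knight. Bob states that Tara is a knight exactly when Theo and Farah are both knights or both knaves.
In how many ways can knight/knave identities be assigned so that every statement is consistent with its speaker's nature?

Consistent assignments:
  Theo=knave, Farah=knave, Hira=knight, Tara=knave, Bob=knave

1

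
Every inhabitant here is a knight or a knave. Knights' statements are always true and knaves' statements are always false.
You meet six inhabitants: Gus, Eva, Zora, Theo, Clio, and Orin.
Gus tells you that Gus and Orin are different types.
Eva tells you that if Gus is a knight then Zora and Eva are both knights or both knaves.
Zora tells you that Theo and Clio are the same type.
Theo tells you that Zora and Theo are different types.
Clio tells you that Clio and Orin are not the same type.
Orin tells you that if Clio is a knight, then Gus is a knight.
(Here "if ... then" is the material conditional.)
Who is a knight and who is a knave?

Knights: Eva and Clio. Knaves: Gus, Zora, Theo, and Orin.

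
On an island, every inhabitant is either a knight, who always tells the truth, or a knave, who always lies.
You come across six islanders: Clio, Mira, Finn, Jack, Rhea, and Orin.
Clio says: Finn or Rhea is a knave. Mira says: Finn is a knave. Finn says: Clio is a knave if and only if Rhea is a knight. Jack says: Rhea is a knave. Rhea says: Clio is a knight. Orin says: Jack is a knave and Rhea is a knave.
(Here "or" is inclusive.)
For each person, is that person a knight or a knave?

Clio is a knight, Mira is a knight, Finn is a knave, Jack is a knave, Rhea is a knight, and Orin is a knave.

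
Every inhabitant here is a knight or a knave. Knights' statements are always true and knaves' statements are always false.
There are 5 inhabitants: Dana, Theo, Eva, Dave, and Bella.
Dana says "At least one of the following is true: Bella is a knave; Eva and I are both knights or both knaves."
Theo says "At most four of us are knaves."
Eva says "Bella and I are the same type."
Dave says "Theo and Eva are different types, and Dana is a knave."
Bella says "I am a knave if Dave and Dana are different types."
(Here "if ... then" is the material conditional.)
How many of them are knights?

3

The unique consistent assignment is Dana=knave, Theo=knight, Eva=knight, Dave=knave, Bella=knight.
That has 3 knights.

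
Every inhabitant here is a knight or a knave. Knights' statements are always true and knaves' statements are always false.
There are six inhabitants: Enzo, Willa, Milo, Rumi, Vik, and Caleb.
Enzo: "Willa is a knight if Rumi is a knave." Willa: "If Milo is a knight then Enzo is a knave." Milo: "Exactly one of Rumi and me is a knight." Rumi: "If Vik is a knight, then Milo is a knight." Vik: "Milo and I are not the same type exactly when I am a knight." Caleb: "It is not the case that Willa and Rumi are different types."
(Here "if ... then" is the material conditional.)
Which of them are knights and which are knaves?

As a knight, Enzo's statement "Willa is a knight if Rumi is a knave" should be true; it is.
Since Willa is a knight, "if Milo is a knight then Enzo is a knave" needs to be true, which holds.
Milo is a knave; "exactly one of Rumi and me is a knight" is false, as required.
Rumi is a knave, so "if Vik is a knight, then Milo is a knight" must be false — and it is.
Vik (knight): "Milo and I are not the same type exactly when I am a knight" — true. ✓
Caleb is a knave, and the claim "it is not the case that Willa and Rumi are different types" is indeed false.

Enzo is a knight, Willa is a knight, Milo is a knave, Rumi is a knave, Vik is a knight, and Caleb is a knave.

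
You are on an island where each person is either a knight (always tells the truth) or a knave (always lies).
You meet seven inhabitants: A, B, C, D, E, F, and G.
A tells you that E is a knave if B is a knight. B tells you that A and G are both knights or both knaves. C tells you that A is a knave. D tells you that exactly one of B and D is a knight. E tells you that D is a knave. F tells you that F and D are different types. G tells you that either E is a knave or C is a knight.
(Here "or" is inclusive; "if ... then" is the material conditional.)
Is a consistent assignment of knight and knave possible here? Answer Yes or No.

Yes

One consistent assignment: A=knight, B=knave, C=knave, D=knave, E=knight, F=knight, G=knave.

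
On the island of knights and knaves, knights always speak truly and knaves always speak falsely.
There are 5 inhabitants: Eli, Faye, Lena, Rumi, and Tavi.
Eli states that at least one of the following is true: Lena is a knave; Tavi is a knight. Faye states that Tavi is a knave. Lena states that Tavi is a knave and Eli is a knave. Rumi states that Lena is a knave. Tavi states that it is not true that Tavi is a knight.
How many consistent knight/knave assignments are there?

0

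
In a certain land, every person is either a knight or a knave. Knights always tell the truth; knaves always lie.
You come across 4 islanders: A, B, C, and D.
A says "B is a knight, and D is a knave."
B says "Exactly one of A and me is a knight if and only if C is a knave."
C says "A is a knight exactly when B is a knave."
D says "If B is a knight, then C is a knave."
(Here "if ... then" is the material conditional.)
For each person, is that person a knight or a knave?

Suppose A is a knight. Then A's statement "B is a knight, and D is a knave" would have to be true. Checking the 8 ways to assign the others, none is consistent with every speaker.
(For instance, with B=knave, C=knave, D=knight, A's claim "B is a knight, and D is a knave" comes out false where it would need to be true.)
So A must be a knave, making "B is a knight, and D is a knave" false. Taking A=knave, B=knave, C=knave, D=knight, each remaining statement checks out:
  B (knave): "exactly one of A and me is a knight if and only if C is a knave" — false. ✓
  C (knave): "A is a knight exactly when B is a knave" — false. ✓
  D (knight): "if B is a knight, then C is a knave" — true. ✓
This is the unique consistent assignment.

Knights: D. Knaves: A, B, and C.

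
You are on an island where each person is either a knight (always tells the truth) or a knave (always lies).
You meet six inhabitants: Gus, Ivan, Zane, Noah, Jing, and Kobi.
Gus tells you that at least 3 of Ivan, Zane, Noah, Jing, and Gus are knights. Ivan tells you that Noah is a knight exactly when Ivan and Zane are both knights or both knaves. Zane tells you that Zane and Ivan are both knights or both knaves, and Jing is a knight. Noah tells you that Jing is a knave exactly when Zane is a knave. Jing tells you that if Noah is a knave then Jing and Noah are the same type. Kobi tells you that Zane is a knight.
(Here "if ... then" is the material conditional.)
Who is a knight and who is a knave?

Gus is a knight; "at least 3 of Ivan, Zane, Noah, Jing, and Gus are knights" is True, as required.
Since Ivan is a knight, "Noah is a knight exactly when Ivan and Zane are both knights or both knaves" needs to be True, which holds.
Zane (knight): "Zane and Ivan are both knights or both knaves, and Jing is a knight" — True. ✓
As a knight, Noah's statement "Jing is a knave exactly when Zane is a knave" should be True; it is.
Jing is a knight; "if Noah is a knave then Jing and Noah are the same type" is True, as required.
Kobi is a knight, so "Zane is a knight" must be True — and it is.

Gus is a knight, Ivan is a knight, Zane is a knight, Noah is a knight, Jing is a knight, and Kobi is a knight.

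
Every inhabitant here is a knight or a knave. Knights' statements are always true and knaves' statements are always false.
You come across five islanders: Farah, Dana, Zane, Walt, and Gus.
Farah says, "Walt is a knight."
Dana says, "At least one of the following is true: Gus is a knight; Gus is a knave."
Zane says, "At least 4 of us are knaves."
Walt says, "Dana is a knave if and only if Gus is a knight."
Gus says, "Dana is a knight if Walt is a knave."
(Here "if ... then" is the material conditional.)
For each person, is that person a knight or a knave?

Farah is a knave, Dana is a knight, Zane is a knave, Walt is a knave, and Gus is a knight.

Farah (knave): "Walt is a knight" — False. ✓
Dana (knight): "at least one of the following is true: Gus is a knight; Gus is a knave" — True. ✓
Since Zane is a knave, "at least 4 of us are knaves" needs to be False, which holds.
Walt is a knave; "Dana is a knave if and only if Gus is a knight" is False, as required.
Gus (knight): "Dana is a knight if Walt is a knave" — True. ✓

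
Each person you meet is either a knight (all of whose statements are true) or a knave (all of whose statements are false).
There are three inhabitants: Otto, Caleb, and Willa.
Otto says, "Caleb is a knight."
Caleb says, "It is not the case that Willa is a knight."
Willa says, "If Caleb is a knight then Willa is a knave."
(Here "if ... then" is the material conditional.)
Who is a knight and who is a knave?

Otto is a knave, Caleb is a knave, and Willa is a knight.

Otto is a knave; "Caleb is a knight" is False, as required.
As a knave, Caleb's statement "it is not the case that Willa is a knight" should be False; it is.
Willa is a knight, and the claim "if Caleb is a knight then Willa is a knave" is indeed True.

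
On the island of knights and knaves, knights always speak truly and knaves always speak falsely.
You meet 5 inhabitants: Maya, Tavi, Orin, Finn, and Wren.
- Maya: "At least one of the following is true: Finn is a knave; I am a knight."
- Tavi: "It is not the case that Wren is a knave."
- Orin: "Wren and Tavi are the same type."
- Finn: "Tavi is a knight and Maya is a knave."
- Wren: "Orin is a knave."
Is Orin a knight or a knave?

Orin is a knight.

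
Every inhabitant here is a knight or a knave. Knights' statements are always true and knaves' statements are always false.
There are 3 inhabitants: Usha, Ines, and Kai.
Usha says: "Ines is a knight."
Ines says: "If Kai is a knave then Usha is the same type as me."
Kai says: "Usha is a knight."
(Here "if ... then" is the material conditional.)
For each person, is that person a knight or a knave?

Knights: Usha, Ines, and Kai. Knaves: none.

Suppose Usha is a knave. Then Usha's statement "Ines is a knight" would have to be false. Checking the 4 ways to assign the others, none is consistent with every speaker.
(For instance, with Ines=knight, Kai=knight, Usha's claim "Ines is a knight" comes out true where it would need to be false.)
So Usha must be a knight, making "Ines is a knight" true. Taking Usha=knight, Ines=knight, Kai=knight, each remaining statement checks out:
  Ines (knight): "if Kai is a knave then Usha is the same type as me" — true. ✓
  Kai (knight): "Usha is a knight" — true. ✓
This is the unique consistent assignment.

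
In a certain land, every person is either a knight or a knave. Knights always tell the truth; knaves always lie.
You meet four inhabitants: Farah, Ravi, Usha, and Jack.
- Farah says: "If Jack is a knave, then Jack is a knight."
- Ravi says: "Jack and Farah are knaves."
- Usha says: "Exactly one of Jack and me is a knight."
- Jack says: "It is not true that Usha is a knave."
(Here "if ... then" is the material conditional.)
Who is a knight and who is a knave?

Farah is a knave, Ravi is a knight, Usha is a knave, and Jack is a knave.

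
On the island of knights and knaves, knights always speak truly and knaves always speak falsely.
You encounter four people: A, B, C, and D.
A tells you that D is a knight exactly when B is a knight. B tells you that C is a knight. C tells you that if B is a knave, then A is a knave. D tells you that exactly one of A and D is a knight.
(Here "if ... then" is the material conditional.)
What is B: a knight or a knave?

B is a knight.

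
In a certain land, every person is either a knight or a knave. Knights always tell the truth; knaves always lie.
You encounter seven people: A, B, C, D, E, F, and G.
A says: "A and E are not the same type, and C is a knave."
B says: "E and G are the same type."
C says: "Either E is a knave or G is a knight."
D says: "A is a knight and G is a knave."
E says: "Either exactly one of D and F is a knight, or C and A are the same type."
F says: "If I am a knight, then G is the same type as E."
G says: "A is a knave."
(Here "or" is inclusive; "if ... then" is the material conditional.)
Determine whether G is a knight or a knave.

G is a knight.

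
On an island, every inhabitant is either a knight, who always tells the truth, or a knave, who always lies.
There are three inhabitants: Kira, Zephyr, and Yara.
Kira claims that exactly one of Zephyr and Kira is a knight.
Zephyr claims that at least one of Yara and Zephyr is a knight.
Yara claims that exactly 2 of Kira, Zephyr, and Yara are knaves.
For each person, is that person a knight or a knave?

Kira is a knave, Zephyr is a knave, and Yara is a knave.

Since Kira is a knave, "exactly one of Zephyr and Kira is a knight" needs to be false, which holds.
Since Zephyr is a knave, "at least one of Yara and Zephyr is a knight" needs to be false, which holds.
As a knave, Yara's statement "exactly 2 of Kira, Zephyr, and Yara are knaves" should be false; it is.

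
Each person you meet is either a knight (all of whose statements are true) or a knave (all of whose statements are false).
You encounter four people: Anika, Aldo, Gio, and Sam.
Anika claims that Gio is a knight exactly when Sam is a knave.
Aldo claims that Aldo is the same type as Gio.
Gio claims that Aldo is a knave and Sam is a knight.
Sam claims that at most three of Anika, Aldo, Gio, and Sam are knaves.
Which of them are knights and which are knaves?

As a knave, Anika's statement "Gio is a knight exactly when Sam is a knave" should be false; it is.
Since Aldo is a knave, "Aldo is the same type as Gio" needs to be false, which holds.
Gio is a knight, so "Aldo is a knave and Sam is a knight" must be true — and it is.
Sam is a knight, and the claim "at most three of Anika, Aldo, Gio, and Sam are knaves" is indeed true.

Anika is a knave, Aldo is a knave, Gio is a knight, and Sam is a knight.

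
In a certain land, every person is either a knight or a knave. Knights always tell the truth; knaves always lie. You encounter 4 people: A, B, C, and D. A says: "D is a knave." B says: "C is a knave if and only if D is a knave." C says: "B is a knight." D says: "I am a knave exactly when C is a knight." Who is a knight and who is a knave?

Suppose A is a knight. Then A's statement "D is a knave" would have to be true. Checking the 8 ways to assign the others, none is consistent with every speaker.
(For instance, with B=knave, C=knave, D=knight, A's claim "D is a knave" comes out false where it would need to be true.)
So A must be a knave, making "D is a knave" false. Taking A=knave, B=knave, C=knave, D=knight, each remaining statement checks out:
  B (knave): "C is a knave if and only if D is a knave" — false. ✓
  C (knave): "B is a knight" — false. ✓
  D (knight): "I am a knave exactly when C is a knight" — true. ✓
This is the unique consistent assignment.

Knights: D. Knaves: A, B, and C.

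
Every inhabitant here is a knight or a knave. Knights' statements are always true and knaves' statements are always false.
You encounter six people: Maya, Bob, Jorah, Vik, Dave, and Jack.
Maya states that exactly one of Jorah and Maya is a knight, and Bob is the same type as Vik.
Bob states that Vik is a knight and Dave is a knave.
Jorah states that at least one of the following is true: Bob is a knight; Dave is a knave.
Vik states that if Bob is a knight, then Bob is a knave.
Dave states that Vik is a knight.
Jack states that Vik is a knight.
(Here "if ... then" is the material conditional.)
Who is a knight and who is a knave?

Knights: Vik, Dave, and Jack. Knaves: Maya, Bob, and Jorah.

Since Maya is a knave, "exactly one of Jorah and Maya is a knight, and Bob is the same type as Vik" needs to be false, which holds.
As a knave, Bob's statement "Vik is a knight and Dave is a knave" should be false; it is.
As a knave, Jorah's statement "at least one of the following is true: Bob is a knight; Dave is a knave" should be false; it is.
Vik is a knight, and the claim "if Bob is a knight, then Bob is a knave" is indeed True.
Since Dave is a knight, "Vik is a knight" needs to be True, which holds.
Jack is a knight, so "Vik is a knight" must be True — and it is.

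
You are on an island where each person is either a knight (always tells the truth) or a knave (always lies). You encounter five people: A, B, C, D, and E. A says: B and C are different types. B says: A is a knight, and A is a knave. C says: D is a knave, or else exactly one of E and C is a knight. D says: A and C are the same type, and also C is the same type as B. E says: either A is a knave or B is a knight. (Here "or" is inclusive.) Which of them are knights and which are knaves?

As a knight, A's statement "B and C are different types" should be True; it is.
As a knave, B's statement "A is a knight, and A is a knave" should be False; it is.
C is a knight, and the claim "D is a knave, or else exactly one of E and C is a knight" is indeed True.
As a knave, D's statement "A and C are the same type, and also C is the same type as B" should be False; it is.
E (knave): "either A is a knave or B is a knight" — False. ✓

A is a knight, B is a knave, C is a knight, D is a knave, and E is a knave.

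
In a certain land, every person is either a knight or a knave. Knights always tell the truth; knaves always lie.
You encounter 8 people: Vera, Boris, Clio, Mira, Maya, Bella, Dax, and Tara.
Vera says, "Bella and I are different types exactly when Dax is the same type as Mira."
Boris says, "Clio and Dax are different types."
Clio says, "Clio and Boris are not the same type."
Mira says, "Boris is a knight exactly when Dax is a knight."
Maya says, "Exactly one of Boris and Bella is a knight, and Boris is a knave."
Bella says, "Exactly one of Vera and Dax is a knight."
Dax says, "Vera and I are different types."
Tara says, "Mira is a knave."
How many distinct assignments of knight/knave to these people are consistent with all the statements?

1

Consistent assignments:
  Vera=knave, Boris=knave, Clio=knight, Mira=knave, Maya=knight, Bella=knight, Dax=knight, Tara=knight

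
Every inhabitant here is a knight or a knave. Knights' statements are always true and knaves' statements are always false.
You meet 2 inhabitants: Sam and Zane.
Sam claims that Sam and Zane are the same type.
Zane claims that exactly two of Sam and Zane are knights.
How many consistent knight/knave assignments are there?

1

Consistent assignments:
  Sam=knight, Zane=knight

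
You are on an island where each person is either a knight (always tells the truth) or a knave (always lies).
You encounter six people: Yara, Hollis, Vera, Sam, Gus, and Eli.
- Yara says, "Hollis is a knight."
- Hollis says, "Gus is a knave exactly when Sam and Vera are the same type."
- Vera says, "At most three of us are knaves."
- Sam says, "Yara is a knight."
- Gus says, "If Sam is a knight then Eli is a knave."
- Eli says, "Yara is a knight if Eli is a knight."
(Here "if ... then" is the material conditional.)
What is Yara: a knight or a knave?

Consistent assignments: {Yara=knight, Hollis=knight, Vera=knight, Sam=knight, Gus=knave, Eli=knight}
In every consistent assignment, Yara is a knight.

Yara is a knight.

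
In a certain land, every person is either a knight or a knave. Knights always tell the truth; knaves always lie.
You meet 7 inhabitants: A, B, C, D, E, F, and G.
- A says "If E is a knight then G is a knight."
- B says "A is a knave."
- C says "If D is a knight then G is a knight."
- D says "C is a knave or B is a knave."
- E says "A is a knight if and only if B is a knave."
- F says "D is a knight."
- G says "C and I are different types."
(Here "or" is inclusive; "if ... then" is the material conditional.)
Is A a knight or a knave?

A is a knave.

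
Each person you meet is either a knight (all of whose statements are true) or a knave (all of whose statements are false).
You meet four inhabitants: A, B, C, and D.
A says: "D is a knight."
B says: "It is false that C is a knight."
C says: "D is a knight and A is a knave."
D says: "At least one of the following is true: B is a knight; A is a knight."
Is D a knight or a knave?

D is a knight.

Consistent assignments: {A=knight, B=knight, C=knave, D=knight}
In every consistent assignment, D is a knight.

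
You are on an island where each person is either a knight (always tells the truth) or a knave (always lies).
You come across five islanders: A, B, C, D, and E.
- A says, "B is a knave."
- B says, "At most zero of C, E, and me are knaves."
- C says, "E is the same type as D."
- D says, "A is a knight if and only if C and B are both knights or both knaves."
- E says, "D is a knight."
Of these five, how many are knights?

The unique consistent assignment is A=knight, B=knave, C=knight, D=knave, E=knave.
That has 2 knights.

2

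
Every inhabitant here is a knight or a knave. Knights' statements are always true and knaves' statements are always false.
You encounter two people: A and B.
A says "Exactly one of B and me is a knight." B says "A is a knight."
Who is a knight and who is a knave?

Suppose A is a knight. Then A's statement "exactly one of B and me is a knight" would have to be true. Checking the 2 ways to assign the others, none is consistent with every speaker.
(For instance, with B=knave, B's claim "A is a knight" comes out true where it would need to be false.)
So A must be a knave, making "exactly one of B and me is a knight" false. Taking A=knave, B=knave, each remaining statement checks out:
  B (knave): "A is a knight" — false. ✓
This is the unique consistent assignment.

Knights: none. Knaves: A and B.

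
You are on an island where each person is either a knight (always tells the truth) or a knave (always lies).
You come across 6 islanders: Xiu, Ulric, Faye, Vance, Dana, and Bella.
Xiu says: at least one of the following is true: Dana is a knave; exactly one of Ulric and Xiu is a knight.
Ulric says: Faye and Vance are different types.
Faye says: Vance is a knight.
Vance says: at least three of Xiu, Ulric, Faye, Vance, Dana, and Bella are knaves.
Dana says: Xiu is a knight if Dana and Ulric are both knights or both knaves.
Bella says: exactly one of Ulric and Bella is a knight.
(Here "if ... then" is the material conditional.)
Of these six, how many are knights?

3

The unique consistent assignment is Xiu=knave, Ulric=knave, Faye=knight, Vance=knight, Dana=knight, Bella=knave.
That has 3 knights.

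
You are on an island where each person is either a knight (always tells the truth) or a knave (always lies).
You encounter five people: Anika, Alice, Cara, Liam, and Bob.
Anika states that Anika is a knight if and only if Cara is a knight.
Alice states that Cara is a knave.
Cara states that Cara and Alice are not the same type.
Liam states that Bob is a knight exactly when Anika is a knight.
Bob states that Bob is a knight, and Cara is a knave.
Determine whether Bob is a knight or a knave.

Bob is a knave.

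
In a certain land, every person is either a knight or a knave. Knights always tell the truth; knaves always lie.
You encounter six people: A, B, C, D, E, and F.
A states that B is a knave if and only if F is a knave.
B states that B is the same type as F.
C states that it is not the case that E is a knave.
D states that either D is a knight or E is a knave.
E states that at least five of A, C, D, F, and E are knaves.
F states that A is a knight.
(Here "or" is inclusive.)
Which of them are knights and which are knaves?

A (knight): "B is a knave if and only if F is a knave" — True. ✓
B (knight): "B is the same type as F" — True. ✓
As a knave, C's statement "it is not the case that E is a knave" should be False; it is.
D is a knight, and the claim "either D is a knight or E is a knave" is indeed True.
E is a knave, so "at least five of A, C, D, F, and E are knaves" must be False — and it is.
F is a knight; "A is a knight" is True, as required.

A is a knight, B is a knight, C is a knave, D is a knight, E is a knave, and F is a knight.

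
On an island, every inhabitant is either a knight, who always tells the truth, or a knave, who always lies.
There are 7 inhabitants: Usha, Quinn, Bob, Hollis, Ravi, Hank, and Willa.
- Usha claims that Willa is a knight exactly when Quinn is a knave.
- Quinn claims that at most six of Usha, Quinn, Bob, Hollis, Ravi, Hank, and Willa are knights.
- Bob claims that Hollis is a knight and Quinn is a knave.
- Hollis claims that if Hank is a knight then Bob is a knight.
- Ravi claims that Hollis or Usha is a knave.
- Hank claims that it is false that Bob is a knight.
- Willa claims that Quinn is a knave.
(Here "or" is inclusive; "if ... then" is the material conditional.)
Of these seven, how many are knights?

4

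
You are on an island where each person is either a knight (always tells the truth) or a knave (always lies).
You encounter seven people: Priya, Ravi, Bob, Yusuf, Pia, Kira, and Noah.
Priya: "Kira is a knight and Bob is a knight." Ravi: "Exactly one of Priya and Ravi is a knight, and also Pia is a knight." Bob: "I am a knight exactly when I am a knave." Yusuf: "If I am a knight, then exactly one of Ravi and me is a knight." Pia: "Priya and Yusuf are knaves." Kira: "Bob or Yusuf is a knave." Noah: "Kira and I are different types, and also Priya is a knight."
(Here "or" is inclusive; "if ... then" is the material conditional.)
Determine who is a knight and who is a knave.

Priya is a knave, so "Kira is a knight and Bob is a knight" must be False — and it is.
Ravi is a knave, and the claim "exactly one of Priya and Ravi is a knight, and also Pia is a knight" is indeed False.
Bob (knave): "I am a knight exactly when I am a knave" — False. ✓
Yusuf (knight): "if I am a knight, then exactly one of Ravi and me is a knight" — true. ✓
Pia is a knave, so "Priya and Yusuf are knaves" must be False — and it is.
Kira is a knight, so "Bob or Yusuf is a knave" must be true — and it is.
Noah (knave): "Kira and I are different types, and also Priya is a knight" — False. ✓

Priya is a knave, Ravi is a knave, Bob is a knave, Yusuf is a knight, Pia is a knave, Kira is a knight, and Noah is a knave.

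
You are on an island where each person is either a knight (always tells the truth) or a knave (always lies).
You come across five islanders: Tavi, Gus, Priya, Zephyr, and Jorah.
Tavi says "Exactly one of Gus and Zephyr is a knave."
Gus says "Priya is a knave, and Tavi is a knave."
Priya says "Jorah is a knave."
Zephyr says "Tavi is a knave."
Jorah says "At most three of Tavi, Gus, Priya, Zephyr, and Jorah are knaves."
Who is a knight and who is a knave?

Tavi is a knave, and the claim "exactly one of Gus and Zephyr is a knave" is indeed false.
As a knight, Gus's statement "Priya is a knave, and Tavi is a knave" should be true; it is.
Since Priya is a knave, "Jorah is a knave" needs to be false, which holds.
Zephyr (knight): "Tavi is a knave" — true. ✓
Since Jorah is a knight, "at most three of Tavi, Gus, Priya, Zephyr, and Jorah are knaves" needs to be true, which holds.

Tavi is a knave, Gus is a knight, Priya is a knave, Zephyr is a knight, and Jorah is a knight.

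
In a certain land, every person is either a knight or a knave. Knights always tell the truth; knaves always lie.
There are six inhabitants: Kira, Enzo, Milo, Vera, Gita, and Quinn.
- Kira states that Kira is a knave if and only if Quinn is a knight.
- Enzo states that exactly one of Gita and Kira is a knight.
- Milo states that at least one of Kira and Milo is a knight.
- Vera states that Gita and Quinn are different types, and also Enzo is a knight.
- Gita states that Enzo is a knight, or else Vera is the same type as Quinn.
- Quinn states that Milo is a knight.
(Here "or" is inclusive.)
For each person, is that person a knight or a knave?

Kira is a knave, Enzo is a knight, Milo is a knave, Vera is a knight, Gita is a knight, and Quinn is a knave.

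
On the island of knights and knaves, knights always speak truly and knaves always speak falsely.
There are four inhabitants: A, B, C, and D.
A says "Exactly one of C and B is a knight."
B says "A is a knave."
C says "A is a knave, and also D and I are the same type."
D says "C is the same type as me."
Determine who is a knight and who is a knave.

Knights: B, C, and D. Knaves: A.

A is a knave, so "exactly one of C and B is a knight" must be False — and it is.
B (knight): "A is a knave" — true. ✓
C (knight): "A is a knave, and also D and I are the same type" — true. ✓
As a knight, D's statement "C is the same type as me" should be true; it is.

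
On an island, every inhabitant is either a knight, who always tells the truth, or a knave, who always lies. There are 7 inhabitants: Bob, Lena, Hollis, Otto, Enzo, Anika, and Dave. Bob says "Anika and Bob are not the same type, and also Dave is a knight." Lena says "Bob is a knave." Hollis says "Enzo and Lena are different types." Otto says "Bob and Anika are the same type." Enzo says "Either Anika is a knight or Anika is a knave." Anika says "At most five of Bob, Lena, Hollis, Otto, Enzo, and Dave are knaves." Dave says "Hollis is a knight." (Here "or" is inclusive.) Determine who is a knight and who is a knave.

Bob is a knave, Lena is a knight, Hollis is a knave, Otto is a knave, Enzo is a knight, Anika is a knight, and Dave is a knave.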